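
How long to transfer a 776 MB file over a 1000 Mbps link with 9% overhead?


Effective throughput = 1000 * (1 - 9/100) = 910 Mbps
File size in Mb = 776 * 8 = 6208 Mb
Time = 6208 / 910
Time = 6.822 seconds


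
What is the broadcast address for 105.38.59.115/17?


Network: 105.38.0.0/17
Host bits = 15
Set all host bits to 1:
Broadcast: 105.38.127.255


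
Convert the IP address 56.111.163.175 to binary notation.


56 = 00111000
111 = 01101111
163 = 10100011
175 = 10101111
Binary: 00111000.01101111.10100011.10101111


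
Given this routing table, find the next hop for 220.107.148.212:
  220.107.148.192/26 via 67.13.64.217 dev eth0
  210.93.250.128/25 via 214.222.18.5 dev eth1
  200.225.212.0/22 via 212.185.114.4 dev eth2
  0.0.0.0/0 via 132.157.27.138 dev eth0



Longest prefix match for 220.107.148.212:
  /26 220.107.148.192: MATCH
  /25 210.93.250.128: no
  /22 200.225.212.0: no
  /0 0.0.0.0: MATCH
Selected: next-hop 67.13.64.217 via eth0 (matched /26)


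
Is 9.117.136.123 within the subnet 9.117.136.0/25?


Subnet network: 9.117.136.0
Test IP AND mask: 9.117.136.0
Yes, 9.117.136.123 is in 9.117.136.0/25


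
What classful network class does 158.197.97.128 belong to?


First octet: 158
Binary: 10011110
10xxxxxx -> Class B (128-191)
Class B, default mask 255.255.0.0 (/16)


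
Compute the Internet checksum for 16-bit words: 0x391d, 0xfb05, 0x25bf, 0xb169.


Sum all words (with carry folding):
+ 0x391d = 0x391d
+ 0xfb05 = 0x3423
+ 0x25bf = 0x59e2
+ 0xb169 = 0x0b4c
One's complement: ~0x0b4c
Checksum = 0xf4b3


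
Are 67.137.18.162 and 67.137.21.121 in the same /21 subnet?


Mask: 255.255.248.0
67.137.18.162 AND mask = 67.137.16.0
67.137.21.121 AND mask = 67.137.16.0
Yes, same subnet (67.137.16.0)


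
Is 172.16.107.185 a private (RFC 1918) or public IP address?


RFC 1918 private ranges:
  10.0.0.0/8 (10.0.0.0 - 10.255.255.255)
  172.16.0.0/12 (172.16.0.0 - 172.31.255.255)
  192.168.0.0/16 (192.168.0.0 - 192.168.255.255)
Private (in 172.16.0.0/12)


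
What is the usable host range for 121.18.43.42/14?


Network: 121.16.0.0
Broadcast: 121.19.255.255
First usable = network + 1
Last usable = broadcast - 1
Range: 121.16.0.1 to 121.19.255.254


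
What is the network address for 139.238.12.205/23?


IP:   10001011.11101110.00001100.11001101
Mask: 11111111.11111111.11111110.00000000
AND operation:
Net:  10001011.11101110.00001100.00000000
Network: 139.238.12.0/23


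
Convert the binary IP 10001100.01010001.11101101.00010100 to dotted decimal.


10001100 = 140
01010001 = 81
11101101 = 237
00010100 = 20
IP: 140.81.237.20


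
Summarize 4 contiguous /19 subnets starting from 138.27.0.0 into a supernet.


Original prefix: /19
Number of subnets: 4 = 2^2
New prefix = 19 - 2 = 17
Supernet: 138.27.0.0/17


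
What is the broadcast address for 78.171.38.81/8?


Network: 78.0.0.0/8
Host bits = 24
Set all host bits to 1:
Broadcast: 78.255.255.255


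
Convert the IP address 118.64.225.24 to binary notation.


118 = 01110110
64 = 01000000
225 = 11100001
24 = 00011000
Binary: 01110110.01000000.11100001.00011000


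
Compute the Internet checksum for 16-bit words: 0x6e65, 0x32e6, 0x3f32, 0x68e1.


Sum all words (with carry folding):
+ 0x6e65 = 0x6e65
+ 0x32e6 = 0xa14b
+ 0x3f32 = 0xe07d
+ 0x68e1 = 0x495f
One's complement: ~0x495f
Checksum = 0xb6a0


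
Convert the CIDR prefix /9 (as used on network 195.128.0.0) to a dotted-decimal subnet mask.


/9 means 9 network bits, 23 host bits
Binary: 11111111100000000000000000000000
Mask: 255.128.0.0


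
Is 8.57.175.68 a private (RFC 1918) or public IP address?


RFC 1918 private ranges:
  10.0.0.0/8 (10.0.0.0 - 10.255.255.255)
  172.16.0.0/12 (172.16.0.0 - 172.31.255.255)
  192.168.0.0/16 (192.168.0.0 - 192.168.255.255)
Public (not in any RFC 1918 range)


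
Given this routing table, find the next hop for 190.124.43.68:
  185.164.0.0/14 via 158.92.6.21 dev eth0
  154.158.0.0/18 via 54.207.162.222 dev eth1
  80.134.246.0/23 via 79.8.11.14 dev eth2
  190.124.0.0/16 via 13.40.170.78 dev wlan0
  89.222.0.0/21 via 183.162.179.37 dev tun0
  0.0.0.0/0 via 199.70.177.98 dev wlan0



Longest prefix match for 190.124.43.68:
  /14 185.164.0.0: no
  /18 154.158.0.0: no
  /23 80.134.246.0: no
  /16 190.124.0.0: MATCH
  /21 89.222.0.0: no
  /0 0.0.0.0: MATCH
Selected: next-hop 13.40.170.78 via wlan0 (matched /16)


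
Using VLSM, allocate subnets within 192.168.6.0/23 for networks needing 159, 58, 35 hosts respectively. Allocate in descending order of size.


159 hosts -> /24 (254 usable): 192.168.6.0/24
58 hosts -> /26 (62 usable): 192.168.7.0/26
35 hosts -> /26 (62 usable): 192.168.7.64/26
Allocation: 192.168.6.0/24 (159 hosts, 254 usable); 192.168.7.0/26 (58 hosts, 62 usable); 192.168.7.64/26 (35 hosts, 62 usable)


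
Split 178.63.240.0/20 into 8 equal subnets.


New prefix = 20 + 3 = 23
Each subnet has 512 addresses
  178.63.240.0/23
  178.63.242.0/23
  178.63.244.0/23
  178.63.246.0/23
  178.63.248.0/23
  178.63.250.0/23
  178.63.252.0/23
  178.63.254.0/23
Subnets: 178.63.240.0/23, 178.63.242.0/23, 178.63.244.0/23, 178.63.246.0/23, 178.63.248.0/23, 178.63.250.0/23, 178.63.252.0/23, 178.63.254.0/23


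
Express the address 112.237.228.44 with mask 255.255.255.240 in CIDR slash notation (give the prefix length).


Binary: 11111111.11111111.11111111.11110000
Count leading 1s
Prefix: /28


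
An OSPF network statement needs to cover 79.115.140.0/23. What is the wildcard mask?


Subnet mask: 255.255.254.0
Wildcard = 255.255.255.255 - subnet mask
255 - 255 = 0
255 - 255 = 0
255 - 254 = 1
255 - 0 = 255
Wildcard: 0.0.1.255


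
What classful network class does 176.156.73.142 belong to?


First octet: 176
Binary: 10110000
10xxxxxx -> Class B (128-191)
Class B, default mask 255.255.0.0 (/16)


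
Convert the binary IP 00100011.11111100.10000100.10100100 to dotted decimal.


00100011 = 35
11111100 = 252
10000100 = 132
10100100 = 164
IP: 35.252.132.164


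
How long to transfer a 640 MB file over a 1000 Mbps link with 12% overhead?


Effective throughput = 1000 * (1 - 12/100) = 880 Mbps
File size in Mb = 640 * 8 = 5120 Mb
Time = 5120 / 880
Time = 5.8182 seconds


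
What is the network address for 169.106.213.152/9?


IP:   10101001.01101010.11010101.10011000
Mask: 11111111.10000000.00000000.00000000
AND operation:
Net:  10101001.00000000.00000000.00000000
Network: 169.0.0.0/9


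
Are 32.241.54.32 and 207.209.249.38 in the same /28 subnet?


Mask: 255.255.255.240
32.241.54.32 AND mask = 32.241.54.32
207.209.249.38 AND mask = 207.209.249.32
No, different subnets (32.241.54.32 vs 207.209.249.32)


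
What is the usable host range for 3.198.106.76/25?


Network: 3.198.106.0
Broadcast: 3.198.106.127
First usable = network + 1
Last usable = broadcast - 1
Range: 3.198.106.1 to 3.198.106.126


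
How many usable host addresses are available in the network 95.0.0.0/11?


Host bits = 32 - 11 = 21
Total addresses = 2^21 = 2097152
Usable = total - 2 (network and broadcast)
Usable hosts: 2097150


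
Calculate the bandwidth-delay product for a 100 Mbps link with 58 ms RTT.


BDP = bandwidth * RTT
= 100 Mbps * 58 ms
= 100 * 1e6 * 58 / 1000 bits
= 5800000 bits
= 725000 bytes
= 708.0078 KB
BDP = 5800000 bits (725000 bytes)


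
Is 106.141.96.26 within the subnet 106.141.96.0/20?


Subnet network: 106.141.96.0
Test IP AND mask: 106.141.96.0
Yes, 106.141.96.26 is in 106.141.96.0/20


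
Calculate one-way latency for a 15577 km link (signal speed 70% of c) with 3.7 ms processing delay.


Speed = 0.7 * 3e5 km/s = 210000 km/s
Propagation delay = 15577 / 210000 = 0.0742 s = 74.1762 ms
Processing delay = 3.7 ms
Total one-way latency = 77.8762 ms


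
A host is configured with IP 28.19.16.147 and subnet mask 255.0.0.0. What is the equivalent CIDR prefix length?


Binary: 11111111.00000000.00000000.00000000
Count leading 1s
Prefix: /8


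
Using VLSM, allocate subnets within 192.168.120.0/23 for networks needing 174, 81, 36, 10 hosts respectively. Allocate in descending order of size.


174 hosts -> /24 (254 usable): 192.168.120.0/24
81 hosts -> /25 (126 usable): 192.168.121.0/25
36 hosts -> /26 (62 usable): 192.168.121.128/26
10 hosts -> /28 (14 usable): 192.168.121.192/28
Allocation: 192.168.120.0/24 (174 hosts, 254 usable); 192.168.121.0/25 (81 hosts, 126 usable); 192.168.121.128/26 (36 hosts, 62 usable); 192.168.121.192/28 (10 hosts, 14 usable)


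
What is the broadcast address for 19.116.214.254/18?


Network: 19.116.192.0/18
Host bits = 14
Set all host bits to 1:
Broadcast: 19.116.255.255


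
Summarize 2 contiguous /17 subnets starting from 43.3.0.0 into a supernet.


Original prefix: /17
Number of subnets: 2 = 2^1
New prefix = 17 - 1 = 16
Supernet: 43.3.0.0/16


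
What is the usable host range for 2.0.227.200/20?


Network: 2.0.224.0
Broadcast: 2.0.239.255
First usable = network + 1
Last usable = broadcast - 1
Range: 2.0.224.1 to 2.0.239.254


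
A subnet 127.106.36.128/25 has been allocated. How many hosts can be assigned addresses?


Host bits = 32 - 25 = 7
Total addresses = 2^7 = 128
Usable = total - 2 (network and broadcast)
Usable hosts: 126


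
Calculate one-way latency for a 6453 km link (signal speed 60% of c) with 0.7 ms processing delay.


Speed = 0.6 * 3e5 km/s = 180000 km/s
Propagation delay = 6453 / 180000 = 0.0358 s = 35.85 ms
Processing delay = 0.7 ms
Total one-way latency = 36.55 ms


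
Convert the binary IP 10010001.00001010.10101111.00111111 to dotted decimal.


10010001 = 145
00001010 = 10
10101111 = 175
00111111 = 63
IP: 145.10.175.63


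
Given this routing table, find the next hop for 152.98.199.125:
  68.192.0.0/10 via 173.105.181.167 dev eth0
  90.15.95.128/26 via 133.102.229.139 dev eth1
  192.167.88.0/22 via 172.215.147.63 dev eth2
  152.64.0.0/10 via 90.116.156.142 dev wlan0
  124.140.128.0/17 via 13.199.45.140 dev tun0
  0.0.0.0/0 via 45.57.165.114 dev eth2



Longest prefix match for 152.98.199.125:
  /10 68.192.0.0: no
  /26 90.15.95.128: no
  /22 192.167.88.0: no
  /10 152.64.0.0: MATCH
  /17 124.140.128.0: no
  /0 0.0.0.0: MATCH
Selected: next-hop 90.116.156.142 via wlan0 (matched /10)


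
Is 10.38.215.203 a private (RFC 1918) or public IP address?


RFC 1918 private ranges:
  10.0.0.0/8 (10.0.0.0 - 10.255.255.255)
  172.16.0.0/12 (172.16.0.0 - 172.31.255.255)
  192.168.0.0/16 (192.168.0.0 - 192.168.255.255)
Private (in 10.0.0.0/8)


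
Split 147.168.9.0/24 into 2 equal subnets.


New prefix = 24 + 1 = 25
Each subnet has 128 addresses
  147.168.9.0/25
  147.168.9.128/25
Subnets: 147.168.9.0/25, 147.168.9.128/25


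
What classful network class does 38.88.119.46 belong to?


First octet: 38
Binary: 00100110
0xxxxxxx -> Class A (1-126)
Class A, default mask 255.0.0.0 (/8)


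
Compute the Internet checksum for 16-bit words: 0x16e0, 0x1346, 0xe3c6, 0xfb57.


Sum all words (with carry folding):
+ 0x16e0 = 0x16e0
+ 0x1346 = 0x2a26
+ 0xe3c6 = 0x0ded
+ 0xfb57 = 0x0945
One's complement: ~0x0945
Checksum = 0xf6ba


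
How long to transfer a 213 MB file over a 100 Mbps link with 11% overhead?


Effective throughput = 100 * (1 - 11/100) = 89 Mbps
File size in Mb = 213 * 8 = 1704 Mb
Time = 1704 / 89
Time = 19.1461 seconds


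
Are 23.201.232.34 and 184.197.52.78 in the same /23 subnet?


Mask: 255.255.254.0
23.201.232.34 AND mask = 23.201.232.0
184.197.52.78 AND mask = 184.197.52.0
No, different subnets (23.201.232.0 vs 184.197.52.0)


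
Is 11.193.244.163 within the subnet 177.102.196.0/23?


Subnet network: 177.102.196.0
Test IP AND mask: 11.193.244.0
No, 11.193.244.163 is not in 177.102.196.0/23


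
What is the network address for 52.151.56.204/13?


IP:   00110100.10010111.00111000.11001100
Mask: 11111111.11111000.00000000.00000000
AND operation:
Net:  00110100.10010000.00000000.00000000
Network: 52.144.0.0/13


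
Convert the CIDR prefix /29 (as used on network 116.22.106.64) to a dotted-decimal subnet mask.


/29 means 29 network bits, 3 host bits
Binary: 11111111111111111111111111111000
Mask: 255.255.255.248


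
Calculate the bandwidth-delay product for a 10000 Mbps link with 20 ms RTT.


BDP = bandwidth * RTT
= 10000 Mbps * 20 ms
= 10000 * 1e6 * 20 / 1000 bits
= 200000000 bits
= 25000000 bytes
= 24414.0625 KB
BDP = 200000000 bits (25000000 bytes)


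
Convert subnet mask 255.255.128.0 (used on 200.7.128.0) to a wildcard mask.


Subnet mask: 255.255.128.0
Wildcard = 255.255.255.255 - subnet mask
255 - 255 = 0
255 - 255 = 0
255 - 128 = 127
255 - 0 = 255
Wildcard: 0.0.127.255


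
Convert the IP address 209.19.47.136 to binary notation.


209 = 11010001
19 = 00010011
47 = 00101111
136 = 10001000
Binary: 11010001.00010011.00101111.10001000


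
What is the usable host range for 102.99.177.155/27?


Network: 102.99.177.128
Broadcast: 102.99.177.159
First usable = network + 1
Last usable = broadcast - 1
Range: 102.99.177.129 to 102.99.177.158


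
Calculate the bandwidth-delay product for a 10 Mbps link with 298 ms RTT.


BDP = bandwidth * RTT
= 10 Mbps * 298 ms
= 10 * 1e6 * 298 / 1000 bits
= 2980000 bits
= 372500 bytes
= 363.7695 KB
BDP = 2980000 bits (372500 bytes)


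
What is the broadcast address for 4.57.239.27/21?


Network: 4.57.232.0/21
Host bits = 11
Set all host bits to 1:
Broadcast: 4.57.239.255


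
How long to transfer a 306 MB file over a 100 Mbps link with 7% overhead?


Effective throughput = 100 * (1 - 7/100) = 93 Mbps
File size in Mb = 306 * 8 = 2448 Mb
Time = 2448 / 93
Time = 26.3226 seconds


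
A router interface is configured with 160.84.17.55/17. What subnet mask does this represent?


/17 means 17 network bits, 15 host bits
Binary: 11111111111111111000000000000000
Mask: 255.255.128.0


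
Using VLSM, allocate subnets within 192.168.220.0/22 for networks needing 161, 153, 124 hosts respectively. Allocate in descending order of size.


161 hosts -> /24 (254 usable): 192.168.220.0/24
153 hosts -> /24 (254 usable): 192.168.221.0/24
124 hosts -> /25 (126 usable): 192.168.222.0/25
Allocation: 192.168.220.0/24 (161 hosts, 254 usable); 192.168.221.0/24 (153 hosts, 254 usable); 192.168.222.0/25 (124 hosts, 126 usable)


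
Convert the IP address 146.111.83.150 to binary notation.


146 = 10010010
111 = 01101111
83 = 01010011
150 = 10010110
Binary: 10010010.01101111.01010011.10010110


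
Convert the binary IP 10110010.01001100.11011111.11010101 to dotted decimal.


10110010 = 178
01001100 = 76
11011111 = 223
11010101 = 213
IP: 178.76.223.213


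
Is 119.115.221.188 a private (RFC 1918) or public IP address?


RFC 1918 private ranges:
  10.0.0.0/8 (10.0.0.0 - 10.255.255.255)
  172.16.0.0/12 (172.16.0.0 - 172.31.255.255)
  192.168.0.0/16 (192.168.0.0 - 192.168.255.255)
Public (not in any RFC 1918 range)


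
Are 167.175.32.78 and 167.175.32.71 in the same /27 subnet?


Mask: 255.255.255.224
167.175.32.78 AND mask = 167.175.32.64
167.175.32.71 AND mask = 167.175.32.64
Yes, same subnet (167.175.32.64)


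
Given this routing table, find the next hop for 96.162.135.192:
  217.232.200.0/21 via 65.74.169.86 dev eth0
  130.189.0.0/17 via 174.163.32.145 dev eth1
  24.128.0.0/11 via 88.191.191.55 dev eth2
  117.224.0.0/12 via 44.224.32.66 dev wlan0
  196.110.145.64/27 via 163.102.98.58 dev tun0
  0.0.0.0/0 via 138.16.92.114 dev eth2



Longest prefix match for 96.162.135.192:
  /21 217.232.200.0: no
  /17 130.189.0.0: no
  /11 24.128.0.0: no
  /12 117.224.0.0: no
  /27 196.110.145.64: no
  /0 0.0.0.0: MATCH
Selected: next-hop 138.16.92.114 via eth2 (matched /0)


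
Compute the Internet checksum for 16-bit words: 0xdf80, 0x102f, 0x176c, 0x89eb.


Sum all words (with carry folding):
+ 0xdf80 = 0xdf80
+ 0x102f = 0xefaf
+ 0x176c = 0x071c
+ 0x89eb = 0x9107
One's complement: ~0x9107
Checksum = 0x6ef8


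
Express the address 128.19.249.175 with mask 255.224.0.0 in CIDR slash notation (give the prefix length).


Binary: 11111111.11100000.00000000.00000000
Count leading 1s
Prefix: /11


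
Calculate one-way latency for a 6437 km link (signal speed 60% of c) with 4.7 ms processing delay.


Speed = 0.6 * 3e5 km/s = 180000 km/s
Propagation delay = 6437 / 180000 = 0.0358 s = 35.7611 ms
Processing delay = 4.7 ms
Total one-way latency = 40.4611 ms


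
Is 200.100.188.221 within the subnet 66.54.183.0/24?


Subnet network: 66.54.183.0
Test IP AND mask: 200.100.188.0
No, 200.100.188.221 is not in 66.54.183.0/24


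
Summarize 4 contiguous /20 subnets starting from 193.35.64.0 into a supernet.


Original prefix: /20
Number of subnets: 4 = 2^2
New prefix = 20 - 2 = 18
Supernet: 193.35.64.0/18


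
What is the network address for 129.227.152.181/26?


IP:   10000001.11100011.10011000.10110101
Mask: 11111111.11111111.11111111.11000000
AND operation:
Net:  10000001.11100011.10011000.10000000
Network: 129.227.152.128/26


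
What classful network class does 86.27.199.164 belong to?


First octet: 86
Binary: 01010110
0xxxxxxx -> Class A (1-126)
Class A, default mask 255.0.0.0 (/8)


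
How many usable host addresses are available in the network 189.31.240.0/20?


Host bits = 32 - 20 = 12
Total addresses = 2^12 = 4096
Usable = total - 2 (network and broadcast)
Usable hosts: 4094


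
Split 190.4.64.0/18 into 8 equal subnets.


New prefix = 18 + 3 = 21
Each subnet has 2048 addresses
  190.4.64.0/21
  190.4.72.0/21
  190.4.80.0/21
  190.4.88.0/21
  190.4.96.0/21
  190.4.104.0/21
  190.4.112.0/21
  190.4.120.0/21
Subnets: 190.4.64.0/21, 190.4.72.0/21, 190.4.80.0/21, 190.4.88.0/21, 190.4.96.0/21, 190.4.104.0/21, 190.4.112.0/21, 190.4.120.0/21


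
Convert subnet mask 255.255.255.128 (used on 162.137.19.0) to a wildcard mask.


Subnet mask: 255.255.255.128
Wildcard = 255.255.255.255 - subnet mask
255 - 255 = 0
255 - 255 = 0
255 - 255 = 0
255 - 128 = 127
Wildcard: 0.0.0.127


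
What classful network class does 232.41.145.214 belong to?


First octet: 232
Binary: 11101000
1110xxxx -> Class D (224-239)
Class D (multicast), default mask N/A


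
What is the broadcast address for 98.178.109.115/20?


Network: 98.178.96.0/20
Host bits = 12
Set all host bits to 1:
Broadcast: 98.178.111.255


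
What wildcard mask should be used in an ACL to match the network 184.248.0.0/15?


Subnet mask: 255.254.0.0
Wildcard = 255.255.255.255 - subnet mask
255 - 255 = 0
255 - 254 = 1
255 - 0 = 255
255 - 0 = 255
Wildcard: 0.1.255.255


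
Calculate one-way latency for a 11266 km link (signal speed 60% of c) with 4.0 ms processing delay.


Speed = 0.6 * 3e5 km/s = 180000 km/s
Propagation delay = 11266 / 180000 = 0.0626 s = 62.5889 ms
Processing delay = 4.0 ms
Total one-way latency = 66.5889 ms


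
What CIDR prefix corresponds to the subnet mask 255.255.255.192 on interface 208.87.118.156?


Binary: 11111111.11111111.11111111.11000000
Count leading 1s
Prefix: /26


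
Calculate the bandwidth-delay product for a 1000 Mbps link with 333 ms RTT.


BDP = bandwidth * RTT
= 1000 Mbps * 333 ms
= 1000 * 1e6 * 333 / 1000 bits
= 333000000 bits
= 41625000 bytes
= 40649.4141 KB
BDP = 333000000 bits (41625000 bytes)


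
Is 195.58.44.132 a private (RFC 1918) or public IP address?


RFC 1918 private ranges:
  10.0.0.0/8 (10.0.0.0 - 10.255.255.255)
  172.16.0.0/12 (172.16.0.0 - 172.31.255.255)
  192.168.0.0/16 (192.168.0.0 - 192.168.255.255)
Public (not in any RFC 1918 range)


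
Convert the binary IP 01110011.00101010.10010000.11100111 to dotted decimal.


01110011 = 115
00101010 = 42
10010000 = 144
11100111 = 231
IP: 115.42.144.231


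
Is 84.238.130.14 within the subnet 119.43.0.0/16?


Subnet network: 119.43.0.0
Test IP AND mask: 84.238.0.0
No, 84.238.130.14 is not in 119.43.0.0/16


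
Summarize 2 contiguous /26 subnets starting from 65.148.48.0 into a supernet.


Original prefix: /26
Number of subnets: 2 = 2^1
New prefix = 26 - 1 = 25
Supernet: 65.148.48.0/25


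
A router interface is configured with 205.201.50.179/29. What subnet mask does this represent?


/29 means 29 network bits, 3 host bits
Binary: 11111111111111111111111111111000
Mask: 255.255.255.248


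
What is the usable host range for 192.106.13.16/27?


Network: 192.106.13.0
Broadcast: 192.106.13.31
First usable = network + 1
Last usable = broadcast - 1
Range: 192.106.13.1 to 192.106.13.30


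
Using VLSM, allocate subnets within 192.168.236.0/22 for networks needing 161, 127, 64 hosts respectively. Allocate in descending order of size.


161 hosts -> /24 (254 usable): 192.168.236.0/24
127 hosts -> /24 (254 usable): 192.168.237.0/24
64 hosts -> /25 (126 usable): 192.168.238.0/25
Allocation: 192.168.236.0/24 (161 hosts, 254 usable); 192.168.237.0/24 (127 hosts, 254 usable); 192.168.238.0/25 (64 hosts, 126 usable)


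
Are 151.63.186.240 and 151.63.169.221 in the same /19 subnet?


Mask: 255.255.224.0
151.63.186.240 AND mask = 151.63.160.0
151.63.169.221 AND mask = 151.63.160.0
Yes, same subnet (151.63.160.0)


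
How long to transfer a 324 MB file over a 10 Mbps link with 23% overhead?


Effective throughput = 10 * (1 - 23/100) = 7.7 Mbps
File size in Mb = 324 * 8 = 2592 Mb
Time = 2592 / 7.7
Time = 336.6234 seconds


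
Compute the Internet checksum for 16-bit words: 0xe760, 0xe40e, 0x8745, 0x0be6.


Sum all words (with carry folding):
+ 0xe760 = 0xe760
+ 0xe40e = 0xcb6f
+ 0x8745 = 0x52b5
+ 0x0be6 = 0x5e9b
One's complement: ~0x5e9b
Checksum = 0xa164


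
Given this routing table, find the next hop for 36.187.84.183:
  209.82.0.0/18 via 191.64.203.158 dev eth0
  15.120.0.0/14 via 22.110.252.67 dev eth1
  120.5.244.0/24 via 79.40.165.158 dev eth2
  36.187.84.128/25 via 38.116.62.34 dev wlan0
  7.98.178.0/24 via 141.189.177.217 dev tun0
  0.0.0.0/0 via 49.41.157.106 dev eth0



Longest prefix match for 36.187.84.183:
  /18 209.82.0.0: no
  /14 15.120.0.0: no
  /24 120.5.244.0: no
  /25 36.187.84.128: MATCH
  /24 7.98.178.0: no
  /0 0.0.0.0: MATCH
Selected: next-hop 38.116.62.34 via wlan0 (matched /25)


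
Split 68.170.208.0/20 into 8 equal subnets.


New prefix = 20 + 3 = 23
Each subnet has 512 addresses
  68.170.208.0/23
  68.170.210.0/23
  68.170.212.0/23
  68.170.214.0/23
  68.170.216.0/23
  68.170.218.0/23
  68.170.220.0/23
  68.170.222.0/23
Subnets: 68.170.208.0/23, 68.170.210.0/23, 68.170.212.0/23, 68.170.214.0/23, 68.170.216.0/23, 68.170.218.0/23, 68.170.220.0/23, 68.170.222.0/23


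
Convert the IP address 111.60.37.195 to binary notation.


111 = 01101111
60 = 00111100
37 = 00100101
195 = 11000011
Binary: 01101111.00111100.00100101.11000011


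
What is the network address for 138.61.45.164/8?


IP:   10001010.00111101.00101101.10100100
Mask: 11111111.00000000.00000000.00000000
AND operation:
Net:  10001010.00000000.00000000.00000000
Network: 138.0.0.0/8


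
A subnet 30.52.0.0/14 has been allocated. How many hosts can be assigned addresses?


Host bits = 32 - 14 = 18
Total addresses = 2^18 = 262144
Usable = total - 2 (network and broadcast)
Usable hosts: 262142


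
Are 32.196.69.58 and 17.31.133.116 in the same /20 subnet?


Mask: 255.255.240.0
32.196.69.58 AND mask = 32.196.64.0
17.31.133.116 AND mask = 17.31.128.0
No, different subnets (32.196.64.0 vs 17.31.128.0)


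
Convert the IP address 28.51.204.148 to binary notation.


28 = 00011100
51 = 00110011
204 = 11001100
148 = 10010100
Binary: 00011100.00110011.11001100.10010100


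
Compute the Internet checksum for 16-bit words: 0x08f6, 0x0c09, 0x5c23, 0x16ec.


Sum all words (with carry folding):
+ 0x08f6 = 0x08f6
+ 0x0c09 = 0x14ff
+ 0x5c23 = 0x7122
+ 0x16ec = 0x880e
One's complement: ~0x880e
Checksum = 0x77f1


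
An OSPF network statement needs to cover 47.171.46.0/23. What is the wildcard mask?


Subnet mask: 255.255.254.0
Wildcard = 255.255.255.255 - subnet mask
255 - 255 = 0
255 - 255 = 0
255 - 254 = 1
255 - 0 = 255
Wildcard: 0.0.1.255


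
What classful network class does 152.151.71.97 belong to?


First octet: 152
Binary: 10011000
10xxxxxx -> Class B (128-191)
Class B, default mask 255.255.0.0 (/16)


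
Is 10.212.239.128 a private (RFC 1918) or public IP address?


RFC 1918 private ranges:
  10.0.0.0/8 (10.0.0.0 - 10.255.255.255)
  172.16.0.0/12 (172.16.0.0 - 172.31.255.255)
  192.168.0.0/16 (192.168.0.0 - 192.168.255.255)
Private (in 10.0.0.0/8)


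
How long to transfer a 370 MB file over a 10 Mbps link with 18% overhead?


Effective throughput = 10 * (1 - 18/100) = 8.2 Mbps
File size in Mb = 370 * 8 = 2960 Mb
Time = 2960 / 8.2
Time = 360.9756 seconds


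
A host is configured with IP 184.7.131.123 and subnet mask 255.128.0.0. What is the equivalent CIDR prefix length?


Binary: 11111111.10000000.00000000.00000000
Count leading 1s
Prefix: /9


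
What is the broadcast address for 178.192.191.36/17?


Network: 178.192.128.0/17
Host bits = 15
Set all host bits to 1:
Broadcast: 178.192.255.255


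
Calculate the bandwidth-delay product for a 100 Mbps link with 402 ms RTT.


BDP = bandwidth * RTT
= 100 Mbps * 402 ms
= 100 * 1e6 * 402 / 1000 bits
= 40200000 bits
= 5025000 bytes
= 4907.2266 KB
BDP = 40200000 bits (5025000 bytes)


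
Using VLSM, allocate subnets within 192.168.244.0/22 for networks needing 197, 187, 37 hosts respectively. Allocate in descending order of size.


197 hosts -> /24 (254 usable): 192.168.244.0/24
187 hosts -> /24 (254 usable): 192.168.245.0/24
37 hosts -> /26 (62 usable): 192.168.246.0/26
Allocation: 192.168.244.0/24 (197 hosts, 254 usable); 192.168.245.0/24 (187 hosts, 254 usable); 192.168.246.0/26 (37 hosts, 62 usable)


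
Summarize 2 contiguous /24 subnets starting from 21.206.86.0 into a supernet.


Original prefix: /24
Number of subnets: 2 = 2^1
New prefix = 24 - 1 = 23
Supernet: 21.206.86.0/23


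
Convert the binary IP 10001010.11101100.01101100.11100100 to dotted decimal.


10001010 = 138
11101100 = 236
01101100 = 108
11100100 = 228
IP: 138.236.108.228


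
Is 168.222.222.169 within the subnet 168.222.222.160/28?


Subnet network: 168.222.222.160
Test IP AND mask: 168.222.222.160
Yes, 168.222.222.169 is in 168.222.222.160/28


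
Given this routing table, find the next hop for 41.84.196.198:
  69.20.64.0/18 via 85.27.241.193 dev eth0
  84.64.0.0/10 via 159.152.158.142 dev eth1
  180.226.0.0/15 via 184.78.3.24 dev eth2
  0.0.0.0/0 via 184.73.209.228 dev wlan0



Longest prefix match for 41.84.196.198:
  /18 69.20.64.0: no
  /10 84.64.0.0: no
  /15 180.226.0.0: no
  /0 0.0.0.0: MATCH
Selected: next-hop 184.73.209.228 via wlan0 (matched /0)


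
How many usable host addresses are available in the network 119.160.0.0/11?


Host bits = 32 - 11 = 21
Total addresses = 2^21 = 2097152
Usable = total - 2 (network and broadcast)
Usable hosts: 2097150


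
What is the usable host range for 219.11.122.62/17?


Network: 219.11.0.0
Broadcast: 219.11.127.255
First usable = network + 1
Last usable = broadcast - 1
Range: 219.11.0.1 to 219.11.127.254


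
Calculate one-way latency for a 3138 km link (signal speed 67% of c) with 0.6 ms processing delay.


Speed = 0.67 * 3e5 km/s = 201000 km/s
Propagation delay = 3138 / 201000 = 0.0156 s = 15.6119 ms
Processing delay = 0.6 ms
Total one-way latency = 16.2119 ms


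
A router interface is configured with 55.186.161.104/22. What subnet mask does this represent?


/22 means 22 network bits, 10 host bits
Binary: 11111111111111111111110000000000
Mask: 255.255.252.0


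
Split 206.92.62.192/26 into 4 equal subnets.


New prefix = 26 + 2 = 28
Each subnet has 16 addresses
  206.92.62.192/28
  206.92.62.208/28
  206.92.62.224/28
  206.92.62.240/28
Subnets: 206.92.62.192/28, 206.92.62.208/28, 206.92.62.224/28, 206.92.62.240/28


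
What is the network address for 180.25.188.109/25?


IP:   10110100.00011001.10111100.01101101
Mask: 11111111.11111111.11111111.10000000
AND operation:
Net:  10110100.00011001.10111100.00000000
Network: 180.25.188.0/25


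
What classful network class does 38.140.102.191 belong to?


First octet: 38
Binary: 00100110
0xxxxxxx -> Class A (1-126)
Class A, default mask 255.0.0.0 (/8)


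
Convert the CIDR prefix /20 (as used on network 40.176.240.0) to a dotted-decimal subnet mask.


/20 means 20 network bits, 12 host bits
Binary: 11111111111111111111000000000000
Mask: 255.255.240.0


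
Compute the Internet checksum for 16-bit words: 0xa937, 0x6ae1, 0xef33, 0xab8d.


Sum all words (with carry folding):
+ 0xa937 = 0xa937
+ 0x6ae1 = 0x1419
+ 0xef33 = 0x034d
+ 0xab8d = 0xaeda
One's complement: ~0xaeda
Checksum = 0x5125


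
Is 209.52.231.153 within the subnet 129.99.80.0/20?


Subnet network: 129.99.80.0
Test IP AND mask: 209.52.224.0
No, 209.52.231.153 is not in 129.99.80.0/20


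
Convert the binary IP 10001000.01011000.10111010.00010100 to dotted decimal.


10001000 = 136
01011000 = 88
10111010 = 186
00010100 = 20
IP: 136.88.186.20


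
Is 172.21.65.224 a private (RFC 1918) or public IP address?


RFC 1918 private ranges:
  10.0.0.0/8 (10.0.0.0 - 10.255.255.255)
  172.16.0.0/12 (172.16.0.0 - 172.31.255.255)
  192.168.0.0/16 (192.168.0.0 - 192.168.255.255)
Private (in 172.16.0.0/12)


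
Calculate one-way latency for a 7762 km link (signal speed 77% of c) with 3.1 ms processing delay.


Speed = 0.77 * 3e5 km/s = 231000 km/s
Propagation delay = 7762 / 231000 = 0.0336 s = 33.6017 ms
Processing delay = 3.1 ms
Total one-way latency = 36.7017 ms


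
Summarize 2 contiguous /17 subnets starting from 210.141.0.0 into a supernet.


Original prefix: /17
Number of subnets: 2 = 2^1
New prefix = 17 - 1 = 16
Supernet: 210.141.0.0/16


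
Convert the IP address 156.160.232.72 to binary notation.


156 = 10011100
160 = 10100000
232 = 11101000
72 = 01001000
Binary: 10011100.10100000.11101000.01001000


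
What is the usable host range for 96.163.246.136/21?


Network: 96.163.240.0
Broadcast: 96.163.247.255
First usable = network + 1
Last usable = broadcast - 1
Range: 96.163.240.1 to 96.163.247.254


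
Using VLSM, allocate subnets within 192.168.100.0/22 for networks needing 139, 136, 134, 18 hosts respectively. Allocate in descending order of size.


139 hosts -> /24 (254 usable): 192.168.100.0/24
136 hosts -> /24 (254 usable): 192.168.101.0/24
134 hosts -> /24 (254 usable): 192.168.102.0/24
18 hosts -> /27 (30 usable): 192.168.103.0/27
Allocation: 192.168.100.0/24 (139 hosts, 254 usable); 192.168.101.0/24 (136 hosts, 254 usable); 192.168.102.0/24 (134 hosts, 254 usable); 192.168.103.0/27 (18 hosts, 30 usable)


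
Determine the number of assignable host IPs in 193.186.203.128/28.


Host bits = 32 - 28 = 4
Total addresses = 2^4 = 16
Usable = total - 2 (network and broadcast)
Usable hosts: 14


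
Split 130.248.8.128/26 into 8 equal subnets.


New prefix = 26 + 3 = 29
Each subnet has 8 addresses
  130.248.8.128/29
  130.248.8.136/29
  130.248.8.144/29
  130.248.8.152/29
  130.248.8.160/29
  130.248.8.168/29
  130.248.8.176/29
  130.248.8.184/29
Subnets: 130.248.8.128/29, 130.248.8.136/29, 130.248.8.144/29, 130.248.8.152/29, 130.248.8.160/29, 130.248.8.168/29, 130.248.8.176/29, 130.248.8.184/29


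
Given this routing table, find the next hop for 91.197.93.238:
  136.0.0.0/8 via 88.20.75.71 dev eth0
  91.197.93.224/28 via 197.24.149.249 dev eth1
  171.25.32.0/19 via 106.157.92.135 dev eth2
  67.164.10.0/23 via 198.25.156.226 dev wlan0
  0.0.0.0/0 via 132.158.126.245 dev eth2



Longest prefix match for 91.197.93.238:
  /8 136.0.0.0: no
  /28 91.197.93.224: MATCH
  /19 171.25.32.0: no
  /23 67.164.10.0: no
  /0 0.0.0.0: MATCH
Selected: next-hop 197.24.149.249 via eth1 (matched /28)


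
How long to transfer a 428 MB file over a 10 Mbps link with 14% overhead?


Effective throughput = 10 * (1 - 14/100) = 8.6 Mbps
File size in Mb = 428 * 8 = 3424 Mb
Time = 3424 / 8.6
Time = 398.1395 seconds


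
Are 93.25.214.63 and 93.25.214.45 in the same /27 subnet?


Mask: 255.255.255.224
93.25.214.63 AND mask = 93.25.214.32
93.25.214.45 AND mask = 93.25.214.32
Yes, same subnet (93.25.214.32)


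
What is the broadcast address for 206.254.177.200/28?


Network: 206.254.177.192/28
Host bits = 4
Set all host bits to 1:
Broadcast: 206.254.177.207


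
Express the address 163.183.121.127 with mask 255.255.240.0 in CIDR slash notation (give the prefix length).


Binary: 11111111.11111111.11110000.00000000
Count leading 1s
Prefix: /20


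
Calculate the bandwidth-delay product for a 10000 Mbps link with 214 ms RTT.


BDP = bandwidth * RTT
= 10000 Mbps * 214 ms
= 10000 * 1e6 * 214 / 1000 bits
= 2140000000 bits
= 267500000 bytes
= 261230.4688 KB
BDP = 2140000000 bits (267500000 bytes)


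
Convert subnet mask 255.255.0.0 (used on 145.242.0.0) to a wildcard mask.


Subnet mask: 255.255.0.0
Wildcard = 255.255.255.255 - subnet mask
255 - 255 = 0
255 - 255 = 0
255 - 0 = 255
255 - 0 = 255
Wildcard: 0.0.255.255


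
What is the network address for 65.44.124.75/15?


IP:   01000001.00101100.01111100.01001011
Mask: 11111111.11111110.00000000.00000000
AND operation:
Net:  01000001.00101100.00000000.00000000
Network: 65.44.0.0/15


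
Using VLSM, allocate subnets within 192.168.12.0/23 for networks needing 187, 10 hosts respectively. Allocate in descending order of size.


187 hosts -> /24 (254 usable): 192.168.12.0/24
10 hosts -> /28 (14 usable): 192.168.13.0/28
Allocation: 192.168.12.0/24 (187 hosts, 254 usable); 192.168.13.0/28 (10 hosts, 14 usable)


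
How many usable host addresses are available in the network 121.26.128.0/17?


Host bits = 32 - 17 = 15
Total addresses = 2^15 = 32768
Usable = total - 2 (network and broadcast)
Usable hosts: 32766


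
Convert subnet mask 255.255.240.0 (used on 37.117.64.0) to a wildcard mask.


Subnet mask: 255.255.240.0
Wildcard = 255.255.255.255 - subnet mask
255 - 255 = 0
255 - 255 = 0
255 - 240 = 15
255 - 0 = 255
Wildcard: 0.0.15.255


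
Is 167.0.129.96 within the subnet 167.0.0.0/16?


Subnet network: 167.0.0.0
Test IP AND mask: 167.0.0.0
Yes, 167.0.129.96 is in 167.0.0.0/16


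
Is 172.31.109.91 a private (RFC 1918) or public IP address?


RFC 1918 private ranges:
  10.0.0.0/8 (10.0.0.0 - 10.255.255.255)
  172.16.0.0/12 (172.16.0.0 - 172.31.255.255)
  192.168.0.0/16 (192.168.0.0 - 192.168.255.255)
Private (in 172.16.0.0/12)


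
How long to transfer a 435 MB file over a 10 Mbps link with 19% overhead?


Effective throughput = 10 * (1 - 19/100) = 8.1 Mbps
File size in Mb = 435 * 8 = 3480 Mb
Time = 3480 / 8.1
Time = 429.6296 seconds


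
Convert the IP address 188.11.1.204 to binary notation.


188 = 10111100
11 = 00001011
1 = 00000001
204 = 11001100
Binary: 10111100.00001011.00000001.11001100


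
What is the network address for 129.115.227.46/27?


IP:   10000001.01110011.11100011.00101110
Mask: 11111111.11111111.11111111.11100000
AND operation:
Net:  10000001.01110011.11100011.00100000
Network: 129.115.227.32/27


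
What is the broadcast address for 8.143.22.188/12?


Network: 8.128.0.0/12
Host bits = 20
Set all host bits to 1:
Broadcast: 8.143.255.255


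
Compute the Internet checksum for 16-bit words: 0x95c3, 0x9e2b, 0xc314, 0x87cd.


Sum all words (with carry folding):
+ 0x95c3 = 0x95c3
+ 0x9e2b = 0x33ef
+ 0xc314 = 0xf703
+ 0x87cd = 0x7ed1
One's complement: ~0x7ed1
Checksum = 0x812e


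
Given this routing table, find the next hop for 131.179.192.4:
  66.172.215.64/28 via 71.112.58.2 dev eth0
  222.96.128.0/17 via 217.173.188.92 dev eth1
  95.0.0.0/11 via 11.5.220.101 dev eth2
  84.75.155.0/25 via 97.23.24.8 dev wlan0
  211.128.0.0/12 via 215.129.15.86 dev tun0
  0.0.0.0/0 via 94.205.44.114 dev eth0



Longest prefix match for 131.179.192.4:
  /28 66.172.215.64: no
  /17 222.96.128.0: no
  /11 95.0.0.0: no
  /25 84.75.155.0: no
  /12 211.128.0.0: no
  /0 0.0.0.0: MATCH
Selected: next-hop 94.205.44.114 via eth0 (matched /0)


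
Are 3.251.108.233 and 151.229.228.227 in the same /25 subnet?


Mask: 255.255.255.128
3.251.108.233 AND mask = 3.251.108.128
151.229.228.227 AND mask = 151.229.228.128
No, different subnets (3.251.108.128 vs 151.229.228.128)


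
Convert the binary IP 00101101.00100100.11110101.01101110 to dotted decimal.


00101101 = 45
00100100 = 36
11110101 = 245
01101110 = 110
IP: 45.36.245.110


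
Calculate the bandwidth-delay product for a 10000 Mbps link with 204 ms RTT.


BDP = bandwidth * RTT
= 10000 Mbps * 204 ms
= 10000 * 1e6 * 204 / 1000 bits
= 2040000000 bits
= 255000000 bytes
= 249023.4375 KB
BDP = 2040000000 bits (255000000 bytes)


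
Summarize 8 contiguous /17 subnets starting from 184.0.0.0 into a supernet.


Original prefix: /17
Number of subnets: 8 = 2^3
New prefix = 17 - 3 = 14
Supernet: 184.0.0.0/14


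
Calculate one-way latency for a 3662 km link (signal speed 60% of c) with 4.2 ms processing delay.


Speed = 0.6 * 3e5 km/s = 180000 km/s
Propagation delay = 3662 / 180000 = 0.0203 s = 20.3444 ms
Processing delay = 4.2 ms
Total one-way latency = 24.5444 ms


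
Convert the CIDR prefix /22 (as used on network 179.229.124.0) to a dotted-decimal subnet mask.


/22 means 22 network bits, 10 host bits
Binary: 11111111111111111111110000000000
Mask: 255.255.252.0


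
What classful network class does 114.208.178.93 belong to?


First octet: 114
Binary: 01110010
0xxxxxxx -> Class A (1-126)
Class A, default mask 255.0.0.0 (/8)


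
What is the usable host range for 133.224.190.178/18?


Network: 133.224.128.0
Broadcast: 133.224.191.255
First usable = network + 1
Last usable = broadcast - 1
Range: 133.224.128.1 to 133.224.191.254


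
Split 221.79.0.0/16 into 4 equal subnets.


New prefix = 16 + 2 = 18
Each subnet has 16384 addresses
  221.79.0.0/18
  221.79.64.0/18
  221.79.128.0/18
  221.79.192.0/18
Subnets: 221.79.0.0/18, 221.79.64.0/18, 221.79.128.0/18, 221.79.192.0/18


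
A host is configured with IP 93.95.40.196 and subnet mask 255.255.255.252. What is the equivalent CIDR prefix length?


Binary: 11111111.11111111.11111111.11111100
Count leading 1s
Prefix: /30


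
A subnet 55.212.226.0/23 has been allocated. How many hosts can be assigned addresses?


Host bits = 32 - 23 = 9
Total addresses = 2^9 = 512
Usable = total - 2 (network and broadcast)
Usable hosts: 510


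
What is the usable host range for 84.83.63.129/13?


Network: 84.80.0.0
Broadcast: 84.87.255.255
First usable = network + 1
Last usable = broadcast - 1
Range: 84.80.0.1 to 84.87.255.254


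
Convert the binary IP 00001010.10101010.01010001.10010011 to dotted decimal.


00001010 = 10
10101010 = 170
01010001 = 81
10010011 = 147
IP: 10.170.81.147


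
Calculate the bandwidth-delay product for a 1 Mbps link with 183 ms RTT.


BDP = bandwidth * RTT
= 1 Mbps * 183 ms
= 1 * 1e6 * 183 / 1000 bits
= 183000 bits
= 22875 bytes
= 22.3389 KB
BDP = 183000 bits (22875 bytes)


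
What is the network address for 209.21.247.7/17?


IP:   11010001.00010101.11110111.00000111
Mask: 11111111.11111111.10000000.00000000
AND operation:
Net:  11010001.00010101.10000000.00000000
Network: 209.21.128.0/17


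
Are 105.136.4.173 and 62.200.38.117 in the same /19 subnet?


Mask: 255.255.224.0
105.136.4.173 AND mask = 105.136.0.0
62.200.38.117 AND mask = 62.200.32.0
No, different subnets (105.136.0.0 vs 62.200.32.0)


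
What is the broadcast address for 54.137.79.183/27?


Network: 54.137.79.160/27
Host bits = 5
Set all host bits to 1:
Broadcast: 54.137.79.191


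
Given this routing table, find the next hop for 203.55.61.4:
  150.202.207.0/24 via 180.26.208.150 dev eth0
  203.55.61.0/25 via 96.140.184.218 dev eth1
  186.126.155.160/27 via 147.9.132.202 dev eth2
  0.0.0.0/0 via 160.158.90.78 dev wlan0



Longest prefix match for 203.55.61.4:
  /24 150.202.207.0: no
  /25 203.55.61.0: MATCH
  /27 186.126.155.160: no
  /0 0.0.0.0: MATCH
Selected: next-hop 96.140.184.218 via eth1 (matched /25)
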